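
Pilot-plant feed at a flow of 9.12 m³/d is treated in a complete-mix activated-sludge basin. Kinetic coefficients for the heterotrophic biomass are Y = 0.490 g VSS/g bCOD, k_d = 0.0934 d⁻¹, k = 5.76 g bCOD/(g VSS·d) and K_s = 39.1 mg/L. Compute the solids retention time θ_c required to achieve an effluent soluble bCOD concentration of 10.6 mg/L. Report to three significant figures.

Specific growth rate at S = 10.6 mg/L: μ = YkS/(K_s+S) = 0.490·5.76·10.6/(39.1+10.6) = 0.6020 d⁻¹.
Then 1/θ_c = μ − k_d = 0.6020 − 0.0934 = 0.5086 d⁻¹, giving θ_c = 1.966 d.

θ_c ≈ 1.97 d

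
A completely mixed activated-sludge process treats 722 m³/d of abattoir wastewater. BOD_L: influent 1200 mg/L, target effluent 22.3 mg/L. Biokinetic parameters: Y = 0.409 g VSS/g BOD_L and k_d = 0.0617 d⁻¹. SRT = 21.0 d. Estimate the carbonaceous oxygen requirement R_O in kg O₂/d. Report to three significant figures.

Y_obs = Y / (1 + k_d θ_c) = 0.409 / (1 + 0.0617 × 21.0) = 0.409 / 2.296 = 0.1782.
Mass of BOD_L removed per day: Q(S₀ − S) = 722 × 1178 g/m³ = 850.3 kg/d.
Biomass synthesised: P_X = Y_obs × 850.3 = 151.5 kg VSS/d.
Carbonaceous O₂ demand = substrate oxidised − cell-mass equivalent = 850.3 − 1.42 × 151.5 = 635.2 kg O₂/d.

R_O ≈ 635 kg O₂/d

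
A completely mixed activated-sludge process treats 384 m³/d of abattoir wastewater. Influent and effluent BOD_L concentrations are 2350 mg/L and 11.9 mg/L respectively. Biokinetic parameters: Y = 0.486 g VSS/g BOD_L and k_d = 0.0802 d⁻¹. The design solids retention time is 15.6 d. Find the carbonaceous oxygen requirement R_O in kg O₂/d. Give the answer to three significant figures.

Observed yield with endogenous decay: Y_obs = Y / (1 + k_d·θ_c) = 0.486 / (1 + 0.0802 × 15.6) = 0.486 / 2.251 = 0.2159 g VSS/g BOD_L.
Q·(S₀ − S) = 384 × (2350 − 11.9) × 10⁻³ = 897.8 kg/d removed.
Net sludge production P_X = 0.2159 × 897.8 = 193.8 kg VSS/d.
Carbonaceous O₂ demand = substrate oxidised − cell-mass equivalent = 897.8 − 1.42 × 193.8 = 622.6 kg O₂/d.

R_O ≈ 623 kg O₂/d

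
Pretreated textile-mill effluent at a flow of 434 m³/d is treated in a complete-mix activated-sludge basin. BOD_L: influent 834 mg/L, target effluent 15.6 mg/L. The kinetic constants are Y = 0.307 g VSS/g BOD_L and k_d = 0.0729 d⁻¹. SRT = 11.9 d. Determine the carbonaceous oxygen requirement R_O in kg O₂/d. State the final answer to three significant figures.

Observed yield with endogenous decay: Y_obs = Y / (1 + k_d·θ_c) = 0.307 / (1 + 0.0729 × 11.9) = 0.307 / 1.868 = 0.1644 g VSS/g BOD_L.
Mass of BOD_L removed per day: Q(S₀ − S) = 434 × 818.4 g/m³ = 355.2 kg/d.
Net sludge production P_X = 0.1644 × 355.2 = 58.39 kg VSS/d.
Carbonaceous O₂ demand = substrate oxidised − cell-mass equivalent = 355.2 − 1.42 × 58.39 = 272.3 kg O₂/d.

R_O ≈ 272 kg O₂/d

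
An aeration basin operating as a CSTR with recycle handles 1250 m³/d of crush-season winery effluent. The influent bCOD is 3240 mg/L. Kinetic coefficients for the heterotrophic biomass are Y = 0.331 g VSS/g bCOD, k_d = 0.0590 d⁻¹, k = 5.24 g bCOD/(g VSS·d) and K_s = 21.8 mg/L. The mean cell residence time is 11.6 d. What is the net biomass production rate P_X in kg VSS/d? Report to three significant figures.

P_X ≈ 795 kg VSS/d

Effluent substrate depends only on kinetics and SRT: S = K_s(1 + k_d θ_c) / [θ_c(Yk − k_d) − 1] = 21.8 × (1 + 0.0590 × 11.6) / [11.6 × (0.331 × 5.24 − 0.0590) − 1] = 36.72 / 18.44 = 1.992 mg/L.
Correct the yield for decay: Y_obs = Y/(1 + k_d θ_c) = 0.331 / (1 + 0.0590 × 11.6) = 0.331 / 1.684 = 0.1965.
Substrate removed = Q·(S₀ − S) = 1250 m³/d × (3240 − 1.99) g/m³ = 4.05×10^6 g/d = 4048 kg/d.
P_X = Y_obs · Q(S₀ − S) = 0.1965 × 4048 = 795.4 kg VSS/d.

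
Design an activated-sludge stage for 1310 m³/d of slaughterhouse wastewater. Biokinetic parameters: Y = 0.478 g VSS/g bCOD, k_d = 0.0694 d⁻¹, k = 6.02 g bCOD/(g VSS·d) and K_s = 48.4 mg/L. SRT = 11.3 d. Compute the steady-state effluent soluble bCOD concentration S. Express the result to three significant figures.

For a completely mixed reactor with recycle the Lawrence–McCarty relation gives S = K_s·(1 + k_d·θ_c) / [θ_c·(Y·k − k_d) − 1] = 48.4 × (1 + 0.0694 × 11.3) / [11.3 × (0.478 × 6.02 − 0.0694) − 1] = 86.36 / 30.73 = 2.810 mg/L.

S ≈ 2.81 mg/L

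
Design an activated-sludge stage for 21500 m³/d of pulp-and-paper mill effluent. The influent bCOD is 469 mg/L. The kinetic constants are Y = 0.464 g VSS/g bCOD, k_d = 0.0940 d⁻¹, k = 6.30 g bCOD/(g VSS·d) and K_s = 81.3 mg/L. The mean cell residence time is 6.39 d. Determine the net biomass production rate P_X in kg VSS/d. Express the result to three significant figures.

P_X ≈ 2880 kg VSS/d

For a completely mixed reactor with recycle the Lawrence–McCarty relation gives S = K_s·(1 + k_d·θ_c) / [θ_c·(Y·k − k_d) − 1] = 81.3 × (1 + 0.0940 × 6.39) / [6.39 × (0.464 × 6.30 − 0.0940) − 1] = 130.1 / 17.08 = 7.620 mg/L.
Correct the yield for decay: Y_obs = Y/(1 + k_d θ_c) = 0.464 / (1 + 0.0940 × 6.39) = 0.464 / 1.601 = 0.2899.
Mass of bCOD removed per day: Q(S₀ − S) = 21500 × 461.4 g/m³ = 9920 kg/d.
So the net sludge growth is P_X = 0.2899 × 9920 = 2876 kg VSS/d.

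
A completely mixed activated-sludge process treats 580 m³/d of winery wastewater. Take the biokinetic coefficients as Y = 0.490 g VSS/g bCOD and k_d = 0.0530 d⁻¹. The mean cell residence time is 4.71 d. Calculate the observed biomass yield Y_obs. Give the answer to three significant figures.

Y_obs ≈ 0.392 g VSS/g bCOD

Observed yield with endogenous decay: Y_obs = Y / (1 + k_d·θ_c) = 0.490 / (1 + 0.0530 × 4.71) = 0.490 / 1.250 = 0.3921 g VSS/g bCOD.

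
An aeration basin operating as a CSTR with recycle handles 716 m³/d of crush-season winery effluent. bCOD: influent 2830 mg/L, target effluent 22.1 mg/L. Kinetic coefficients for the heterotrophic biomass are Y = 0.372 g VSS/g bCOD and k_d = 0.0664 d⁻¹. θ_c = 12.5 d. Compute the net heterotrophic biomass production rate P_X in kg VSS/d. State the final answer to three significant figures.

The observed yield is Y_obs = Y/(1 + k_d·θ_c) = 0.372 / (1 + 0.0664 × 12.5) = 0.372 / 1.830 = 0.2033 g VSS per g bCOD removed.
ΔS = 2830 − 22.1 = 2808 mg/L, so the substrate removal rate is 716 × 2808/1000 = 2010 kg bCOD/d.
So the net sludge growth is P_X = 0.2033 × 2010 = 408.7 kg VSS/d.

P_X ≈ 409 kg VSS/d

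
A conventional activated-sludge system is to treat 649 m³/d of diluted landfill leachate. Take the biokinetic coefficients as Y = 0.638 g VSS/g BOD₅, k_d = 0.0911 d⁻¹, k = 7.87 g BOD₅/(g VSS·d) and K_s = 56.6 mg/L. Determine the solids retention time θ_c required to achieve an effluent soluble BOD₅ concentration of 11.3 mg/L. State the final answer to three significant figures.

θ_c ≈ 1.34 d

From 1/θ_c = Y·k·S/(K_s + S) − k_d: Y·k·S/(K_s+S) = 0.638 × 7.87 × 11.3 / (56.6 + 11.3) = 0.8356 d⁻¹.
Then 1/θ_c = μ − k_d = 0.8356 − 0.0911 = 0.7445 d⁻¹, giving θ_c = 1.343 d.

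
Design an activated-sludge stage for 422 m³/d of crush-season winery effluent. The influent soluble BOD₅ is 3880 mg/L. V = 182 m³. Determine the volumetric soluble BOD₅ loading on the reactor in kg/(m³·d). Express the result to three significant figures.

Volumetric loading L_v = Q·S₀ / V = 422 × 3880 g/m³ / 182.0 m³ = 8996 g/(m³·d) = 8.996 kg soluble BOD₅/(m³·d).

L_v ≈ 9.00 kg soluble BOD₅/(m³·d)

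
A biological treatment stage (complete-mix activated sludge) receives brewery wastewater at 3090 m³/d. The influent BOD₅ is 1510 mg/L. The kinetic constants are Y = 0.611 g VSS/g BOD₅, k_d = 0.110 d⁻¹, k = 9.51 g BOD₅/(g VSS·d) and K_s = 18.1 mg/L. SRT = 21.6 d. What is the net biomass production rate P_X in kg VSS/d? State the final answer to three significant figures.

From the Monod/SRT balance for a CMAS, S = K_s·(1+k_d θ_c)/[θ_c·(Y k − k_d) − 1] = 18.1 × (1 + 0.110 × 21.6) / [21.6 × (0.611 × 9.51 − 0.110) − 1] = 61.11 / 122.1 = 0.5003 mg/L.
Y_obs = Y / (1 + k_d θ_c) = 0.611 / (1 + 0.110 × 21.6) = 0.611 / 3.376 = 0.1810.
Substrate removed = Q·(S₀ − S) = 3090 m³/d × (1510 − 0.500) g/m³ = 4.66×10^6 g/d = 4664 kg/d.
Net biomass production P_X = Y_obs × Q·(S₀ − S) = 0.1810 × 4664 = 844.2 kg VSS/d.

P_X ≈ 844 kg VSS/d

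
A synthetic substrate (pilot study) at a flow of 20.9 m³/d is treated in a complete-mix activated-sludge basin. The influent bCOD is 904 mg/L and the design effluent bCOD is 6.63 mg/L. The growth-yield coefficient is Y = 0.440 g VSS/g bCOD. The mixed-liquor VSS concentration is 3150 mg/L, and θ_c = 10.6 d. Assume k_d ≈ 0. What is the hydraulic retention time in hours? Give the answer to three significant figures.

τ ≈ 31.9 h

Biomass mass balance (decay neglected): V·X = Y·Q·(S₀ − S)·θ_c, so V = 0.440 × 20.9 × (904 − 6.63) × 10.6 / 3150 = 27.77 m³.
τ = V/Q = 27.77/20.9 = 1.329 d, or 31.89 h.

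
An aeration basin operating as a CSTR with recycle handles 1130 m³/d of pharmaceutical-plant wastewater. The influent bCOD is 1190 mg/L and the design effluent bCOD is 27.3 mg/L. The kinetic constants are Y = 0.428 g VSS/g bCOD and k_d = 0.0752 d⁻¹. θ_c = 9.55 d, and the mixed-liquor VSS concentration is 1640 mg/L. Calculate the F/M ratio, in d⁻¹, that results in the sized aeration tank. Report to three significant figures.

F/M ≈ 0.430 d⁻¹

Steady-state biomass mass balance: V·X·(1 + k_d·θ_c) = Y·Q·(S₀ − S)·θ_c, so V = 0.428 × 1130 × (1190 − 27.3) × 9.55 / [1640 × (1 + 0.0752 × 9.55)] = 5.37×10^6 / 2818 = 1906 m³.
Food-to-microorganism ratio F/M = Q S₀ / (V X) = 1130 × 1190 / (1906 × 1640) = 0.4302 d⁻¹.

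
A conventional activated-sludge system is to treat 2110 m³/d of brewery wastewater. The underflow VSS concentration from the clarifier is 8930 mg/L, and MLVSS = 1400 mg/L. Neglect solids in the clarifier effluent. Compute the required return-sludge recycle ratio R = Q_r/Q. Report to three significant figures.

R ≈ 0.186

Solids balance on the clarifier gives (1+R)X = R·X_r, so R = X/(X_r − X) = 1400 / (8930 − 1400) = 0.1859.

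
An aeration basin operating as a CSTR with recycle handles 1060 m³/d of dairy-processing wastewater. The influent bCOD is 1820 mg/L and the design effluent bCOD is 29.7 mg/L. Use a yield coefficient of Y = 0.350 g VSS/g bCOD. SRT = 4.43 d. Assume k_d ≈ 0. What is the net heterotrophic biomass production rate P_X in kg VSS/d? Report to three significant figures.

With endogenous decay neglected, the observed yield equals the true yield: Y_obs = Y = 0.350 g VSS/g bCOD.
Mass of bCOD removed per day: Q(S₀ − S) = 1060 × 1790 g/m³ = 1898 kg/d.
Net biomass production P_X = Y_obs × Q·(S₀ − S) = 0.3500 × 1898 = 664.2 kg VSS/d.

P_X ≈ 664 kg VSS/d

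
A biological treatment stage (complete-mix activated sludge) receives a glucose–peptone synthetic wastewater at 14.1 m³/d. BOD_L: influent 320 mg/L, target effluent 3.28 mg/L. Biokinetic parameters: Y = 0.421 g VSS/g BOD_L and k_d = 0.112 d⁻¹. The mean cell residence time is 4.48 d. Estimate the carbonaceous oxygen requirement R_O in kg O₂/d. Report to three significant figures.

Observed yield with endogenous decay: Y_obs = Y / (1 + k_d·θ_c) = 0.421 / (1 + 0.112 × 4.48) = 0.421 / 1.502 = 0.2803 g VSS/g BOD_L.
Q·(S₀ − S) = 14.1 × (320 − 3.28) × 10⁻³ = 4.466 kg/d removed.
Net sludge production P_X = 0.2803 × 4.466 = 1.252 kg VSS/d.
R_O = Q·ΔS − 1.42 P_X = 4.466 − 1.778 = 2.688 kg O₂/d.

R_O ≈ 2.69 kg O₂/d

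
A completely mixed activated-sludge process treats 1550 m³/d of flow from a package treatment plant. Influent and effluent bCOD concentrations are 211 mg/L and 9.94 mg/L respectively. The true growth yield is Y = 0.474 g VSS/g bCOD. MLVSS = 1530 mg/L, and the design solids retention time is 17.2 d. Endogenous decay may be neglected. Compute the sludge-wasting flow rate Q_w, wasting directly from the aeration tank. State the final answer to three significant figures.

Q_w ≈ 96.5 m³/d

Biomass mass balance (decay neglected): V·X = Y·Q·(S₀ − S)·θ_c, so V = 0.474 × 1550 × (211 − 9.94) × 17.2 / 1530 = 1661 m³.
Wasting from the aeration tank: Q_w = V / θ_c = 1661 / 17.2 = 96.55 m³/d.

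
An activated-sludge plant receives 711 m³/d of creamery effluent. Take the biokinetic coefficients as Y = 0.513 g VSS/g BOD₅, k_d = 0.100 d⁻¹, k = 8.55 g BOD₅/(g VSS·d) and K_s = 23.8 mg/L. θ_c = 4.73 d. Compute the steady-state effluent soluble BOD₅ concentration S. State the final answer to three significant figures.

S ≈ 1.82 mg/L

Effluent substrate depends only on kinetics and SRT: S = K_s(1 + k_d θ_c) / [θ_c(Yk − k_d) − 1] = 23.8 × (1 + 0.100 × 4.73) / [4.73 × (0.513 × 8.55 − 0.100) − 1] = 35.06 / 19.27 = 1.819 mg/L.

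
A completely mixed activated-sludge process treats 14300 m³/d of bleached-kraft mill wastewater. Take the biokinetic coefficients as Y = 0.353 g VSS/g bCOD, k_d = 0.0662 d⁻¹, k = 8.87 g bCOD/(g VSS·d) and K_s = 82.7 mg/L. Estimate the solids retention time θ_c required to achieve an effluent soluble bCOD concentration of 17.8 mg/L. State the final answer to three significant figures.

θ_c ≈ 2.05 d

At the target effluent, Y k S/(K_s+S) = 0.353×8.87×17.8/100.5 = 0.5546 d⁻¹.
1/θ_c = 0.5546 − 0.0662 = 0.4884 d⁻¹, so θ_c = 2.048 d.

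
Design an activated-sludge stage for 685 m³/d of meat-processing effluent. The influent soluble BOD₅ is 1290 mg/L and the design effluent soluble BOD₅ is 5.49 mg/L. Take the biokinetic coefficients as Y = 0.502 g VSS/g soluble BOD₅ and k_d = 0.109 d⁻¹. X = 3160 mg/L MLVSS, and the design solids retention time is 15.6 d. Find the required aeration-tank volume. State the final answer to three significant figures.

V ≈ 807 m³

From the SRT design equation V = Y Q (S₀−S) θ_c / [X (1 + k_d θ_c)] = 0.502 × 685 × (1290 − 5.49) × 15.6 / [3160 × (1 + 0.109 × 15.6)] = 6.89×10^6 / 8533 = 807.5 m³.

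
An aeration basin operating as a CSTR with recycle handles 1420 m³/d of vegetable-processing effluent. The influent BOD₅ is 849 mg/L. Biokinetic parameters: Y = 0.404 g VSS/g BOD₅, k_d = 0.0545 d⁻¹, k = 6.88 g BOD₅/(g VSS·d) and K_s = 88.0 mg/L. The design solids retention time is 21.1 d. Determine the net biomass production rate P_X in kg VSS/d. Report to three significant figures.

P_X ≈ 226 kg VSS/d

From the Monod/SRT balance for a CMAS, S = K_s·(1+k_d θ_c)/[θ_c·(Y k − k_d) − 1] = 88.0 × (1 + 0.0545 × 21.1) / [21.1 × (0.404 × 6.88 − 0.0545) − 1] = 189.2 / 56.50 = 3.349 mg/L.
Observed yield with endogenous decay: Y_obs = Y / (1 + k_d·θ_c) = 0.404 / (1 + 0.0545 × 21.1) = 0.404 / 2.150 = 0.1879 g VSS/g BOD₅.
ΔS = 849 − 3.35 = 845.6 mg/L, so the substrate removal rate is 1420 × 845.6/1000 = 1201 kg BOD₅/d.
Biomass produced: P_X = Y_obs·Q·ΔS = 0.1879 × 1201 ≈ 225.6 kg VSS/d.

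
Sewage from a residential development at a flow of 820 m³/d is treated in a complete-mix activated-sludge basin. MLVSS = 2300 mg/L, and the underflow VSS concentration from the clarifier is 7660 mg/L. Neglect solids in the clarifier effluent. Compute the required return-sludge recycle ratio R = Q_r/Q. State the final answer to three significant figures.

R ≈ 0.429

Mass balance around the secondary clarifier (neglecting effluent solids): R = X / (X_r − X) = 2300 / (7660 − 2300) = 0.4291.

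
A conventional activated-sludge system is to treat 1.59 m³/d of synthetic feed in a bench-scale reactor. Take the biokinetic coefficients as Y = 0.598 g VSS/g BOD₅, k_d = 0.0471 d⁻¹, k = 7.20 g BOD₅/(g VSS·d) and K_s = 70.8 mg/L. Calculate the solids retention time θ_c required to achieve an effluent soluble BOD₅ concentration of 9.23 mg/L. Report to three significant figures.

θ_c ≈ 2.22 d

Specific growth rate at S = 9.23 mg/L: μ = YkS/(K_s+S) = 0.598·7.20·9.23/(70.8+9.23) = 0.4966 d⁻¹.
Then 1/θ_c = μ − k_d = 0.4966 − 0.0471 = 0.4495 d⁻¹, giving θ_c = 2.225 d.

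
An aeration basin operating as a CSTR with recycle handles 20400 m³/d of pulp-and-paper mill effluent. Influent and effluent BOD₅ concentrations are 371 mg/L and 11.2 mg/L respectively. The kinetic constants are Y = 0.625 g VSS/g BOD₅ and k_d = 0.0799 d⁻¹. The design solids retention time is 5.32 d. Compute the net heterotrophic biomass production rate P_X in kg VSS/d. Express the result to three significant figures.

Observed yield with endogenous decay: Y_obs = Y / (1 + k_d·θ_c) = 0.625 / (1 + 0.0799 × 5.32) = 0.625 / 1.425 = 0.4386 g VSS/g BOD₅.
Substrate removed = Q·(S₀ − S) = 20400 m³/d × (371 − 11.2) g/m³ = 7.34×10^6 g/d = 7340 kg/d.
P_X = Y_obs · Q(S₀ − S) = 0.4386 × 7340 = 3219 kg VSS/d.

P_X ≈ 3220 kg VSS/d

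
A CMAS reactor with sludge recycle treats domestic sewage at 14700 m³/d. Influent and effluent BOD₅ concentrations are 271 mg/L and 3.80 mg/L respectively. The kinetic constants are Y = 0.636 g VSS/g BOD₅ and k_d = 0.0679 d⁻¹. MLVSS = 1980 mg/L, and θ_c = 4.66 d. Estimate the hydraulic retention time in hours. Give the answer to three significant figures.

Rearranging the biomass balance for a CMAS with decay, V = Y·Q·ΔS·θ_c / [X·(1+k_d θ_c)] = 0.636 × 14700 × (271 − 3.80) × 4.66 / [1980 × (1 + 0.0679 × 4.66)] = 1.16×10^7 / 2606 = 4466 m³.
τ = V/Q = 4466/14700 = 0.3038 d, or 7.292 h.

τ ≈ 7.29 h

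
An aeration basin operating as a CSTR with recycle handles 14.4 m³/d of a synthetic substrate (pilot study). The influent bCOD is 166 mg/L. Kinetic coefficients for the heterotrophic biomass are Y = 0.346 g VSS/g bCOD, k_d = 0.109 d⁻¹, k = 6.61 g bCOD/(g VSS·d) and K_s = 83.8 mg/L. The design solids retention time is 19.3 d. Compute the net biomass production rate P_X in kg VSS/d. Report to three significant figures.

P_X ≈ 0.256 kg VSS/d

Effluent substrate depends only on kinetics and SRT: S = K_s(1 + k_d θ_c) / [θ_c(Yk − k_d) − 1] = 83.8 × (1 + 0.109 × 19.3) / [19.3 × (0.346 × 6.61 − 0.109) − 1] = 260.1 / 41.04 = 6.338 mg/L.
Correct the yield for decay: Y_obs = Y/(1 + k_d θ_c) = 0.346 / (1 + 0.109 × 19.3) = 0.346 / 3.104 = 0.1115.
Mass of bCOD removed per day: Q(S₀ − S) = 14.4 × 159.7 g/m³ = 2.299 kg/d.
P_X = Y_obs · Q(S₀ − S) = 0.1115 × 2.299 = 0.2563 kg VSS/d.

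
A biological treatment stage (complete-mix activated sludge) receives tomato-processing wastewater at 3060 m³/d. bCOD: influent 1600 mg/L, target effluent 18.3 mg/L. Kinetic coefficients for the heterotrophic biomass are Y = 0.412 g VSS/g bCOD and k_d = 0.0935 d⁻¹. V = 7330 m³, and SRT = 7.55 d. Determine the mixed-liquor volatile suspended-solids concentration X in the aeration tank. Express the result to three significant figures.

X ≈ 1200 mg/L

X = Y·Q·ΔS·θ_c / [V·(1 + k_d θ_c)] = 0.412 × 3060 × (1600 − 18.3) × 7.55 / [7330 × (1 + 0.0935 × 7.55)] = 1204 mg/L.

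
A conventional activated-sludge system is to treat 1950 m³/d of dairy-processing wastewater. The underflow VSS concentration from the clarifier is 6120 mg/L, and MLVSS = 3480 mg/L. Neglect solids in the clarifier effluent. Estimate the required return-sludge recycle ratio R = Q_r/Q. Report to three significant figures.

Mass balance around the secondary clarifier (neglecting effluent solids): R = X / (X_r − X) = 3480 / (6120 − 3480) = 1.318.

R ≈ 1.32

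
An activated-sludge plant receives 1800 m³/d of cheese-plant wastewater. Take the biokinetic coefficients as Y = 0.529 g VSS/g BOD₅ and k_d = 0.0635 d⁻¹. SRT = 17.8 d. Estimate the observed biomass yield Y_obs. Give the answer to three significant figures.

The observed yield is Y_obs = Y/(1 + k_d·θ_c) = 0.529 / (1 + 0.0635 × 17.8) = 0.529 / 2.130 = 0.2483 g VSS per g BOD₅ removed.

Y_obs ≈ 0.248 g VSS/g BOD₅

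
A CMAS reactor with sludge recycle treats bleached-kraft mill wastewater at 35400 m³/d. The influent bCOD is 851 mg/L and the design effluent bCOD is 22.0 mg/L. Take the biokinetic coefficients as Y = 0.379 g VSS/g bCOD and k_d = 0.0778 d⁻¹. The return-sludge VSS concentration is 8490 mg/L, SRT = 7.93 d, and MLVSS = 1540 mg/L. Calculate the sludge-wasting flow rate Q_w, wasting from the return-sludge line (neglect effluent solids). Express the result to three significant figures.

Rearranging the biomass balance for a CMAS with decay, V = Y·Q·ΔS·θ_c / [X·(1+k_d θ_c)] = 0.379 × 35400 × (851 − 22.0) × 7.93 / [1540 × (1 + 0.0778 × 7.93)] = 8.82×10^7 / 2490 = 35420 m³.
θ_c = V·X/(Q_w·X_r) when wasting from the recycle, so Q_w = V·X/(θ_c·X_r) = 35420 × 1540 / (7.93 × 8490) = 810.2 m³/d.

Q_w ≈ 810 m³/d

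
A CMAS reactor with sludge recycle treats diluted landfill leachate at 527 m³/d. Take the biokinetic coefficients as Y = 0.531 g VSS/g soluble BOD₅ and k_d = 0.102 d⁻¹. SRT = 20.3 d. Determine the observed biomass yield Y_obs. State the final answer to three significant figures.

Y_obs ≈ 0.173 g VSS/g soluble BOD₅

Y_obs = Y / (1 + k_d θ_c) = 0.531 / (1 + 0.102 × 20.3) = 0.531 / 3.071 = 0.1729.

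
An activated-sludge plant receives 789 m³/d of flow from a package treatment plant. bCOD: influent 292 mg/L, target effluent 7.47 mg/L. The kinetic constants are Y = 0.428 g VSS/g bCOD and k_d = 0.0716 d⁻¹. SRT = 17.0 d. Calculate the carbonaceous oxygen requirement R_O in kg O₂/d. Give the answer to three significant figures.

R_O ≈ 163 kg O₂/d

Observed yield with endogenous decay: Y_obs = Y / (1 + k_d·θ_c) = 0.428 / (1 + 0.0716 × 17.0) = 0.428 / 2.217 = 0.1930 g VSS/g bCOD.
Substrate removed = Q·(S₀ − S) = 789 m³/d × (292 − 7.47) g/m³ = 2.24×10^5 g/d = 224.5 kg/d.
Net sludge production P_X = 0.1930 × 224.5 = 43.34 kg VSS/d.
R_O = Q·ΔS − 1.42 P_X = 224.5 − 61.54 = 163.0 kg O₂/d.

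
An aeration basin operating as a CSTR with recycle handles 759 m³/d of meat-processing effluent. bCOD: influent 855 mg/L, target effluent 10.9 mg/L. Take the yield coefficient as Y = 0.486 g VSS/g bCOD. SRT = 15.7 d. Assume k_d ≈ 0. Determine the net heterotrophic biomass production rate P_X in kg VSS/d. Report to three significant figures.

P_X ≈ 311 kg VSS/d

Since k_d ≈ 0, Y_obs = Y = 0.486 g VSS/g bCOD.
ΔS = 855 − 10.9 = 844.1 mg/L, so the substrate removal rate is 759 × 844.1/1000 = 640.7 kg bCOD/d.
So the net sludge growth is P_X = 0.4860 × 640.7 = 311.4 kg VSS/d.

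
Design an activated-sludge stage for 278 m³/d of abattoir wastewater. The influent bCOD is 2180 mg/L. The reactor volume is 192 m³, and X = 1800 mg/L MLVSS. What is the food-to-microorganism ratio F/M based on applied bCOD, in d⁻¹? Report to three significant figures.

Food-to-microorganism ratio F/M = Q S₀ / (V X) = 278 × 2180 / (192.0 × 1800) = 1.754 d⁻¹.

F/M ≈ 1.75 d⁻¹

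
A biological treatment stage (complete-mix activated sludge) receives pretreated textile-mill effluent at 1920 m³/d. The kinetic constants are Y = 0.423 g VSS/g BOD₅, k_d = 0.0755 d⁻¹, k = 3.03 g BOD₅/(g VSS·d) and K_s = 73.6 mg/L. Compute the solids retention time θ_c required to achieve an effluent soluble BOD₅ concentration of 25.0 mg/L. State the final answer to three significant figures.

θ_c ≈ 4.01 d

Specific growth rate at S = 25.0 mg/L: μ = YkS/(K_s+S) = 0.423·3.03·25.0/(73.6+25.0) = 0.3250 d⁻¹.
1/θ_c = 0.3250 − 0.0755 = 0.2495 d⁻¹, so θ_c = 4.008 d.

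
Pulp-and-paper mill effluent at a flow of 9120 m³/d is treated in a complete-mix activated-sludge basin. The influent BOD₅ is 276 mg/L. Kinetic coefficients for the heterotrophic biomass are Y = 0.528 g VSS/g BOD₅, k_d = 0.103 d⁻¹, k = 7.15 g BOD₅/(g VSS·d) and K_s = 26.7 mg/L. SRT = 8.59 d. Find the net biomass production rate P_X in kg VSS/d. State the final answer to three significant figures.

P_X ≈ 701 kg VSS/d

From the Monod/SRT balance for a CMAS, S = K_s·(1+k_d θ_c)/[θ_c·(Y k − k_d) − 1] = 26.7 × (1 + 0.103 × 8.59) / [8.59 × (0.528 × 7.15 − 0.103) − 1] = 50.32 / 30.54 = 1.648 mg/L.
The observed yield is Y_obs = Y/(1 + k_d·θ_c) = 0.528 / (1 + 0.103 × 8.59) = 0.528 / 1.885 = 0.2801 g VSS per g BOD₅ removed.
Q·(S₀ − S) = 9120 × (276 − 1.65) × 10⁻³ = 2502 kg/d removed.
P_X = Y_obs · Q(S₀ − S) = 0.2801 × 2502 = 700.9 kg VSS/d.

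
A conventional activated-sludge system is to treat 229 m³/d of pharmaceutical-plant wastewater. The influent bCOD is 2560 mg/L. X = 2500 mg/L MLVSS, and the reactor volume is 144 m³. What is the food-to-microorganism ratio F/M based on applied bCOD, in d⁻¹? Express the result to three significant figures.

F/M = Q·S₀ / (V·X) = 229 × 2560 / (144.0 × 2500) = 1.628 g bCOD·(g VSS·d)⁻¹.

F/M ≈ 1.63 d⁻¹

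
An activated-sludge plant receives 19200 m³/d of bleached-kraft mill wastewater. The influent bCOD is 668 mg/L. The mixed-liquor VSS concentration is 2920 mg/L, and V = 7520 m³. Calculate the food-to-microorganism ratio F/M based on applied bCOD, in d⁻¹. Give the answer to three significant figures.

F/M ≈ 0.584 d⁻¹

F/M = applied load / biomass = Q·S₀/(V·X) = 19200 × 668 / (7520 × 2920) = 0.5841 d⁻¹.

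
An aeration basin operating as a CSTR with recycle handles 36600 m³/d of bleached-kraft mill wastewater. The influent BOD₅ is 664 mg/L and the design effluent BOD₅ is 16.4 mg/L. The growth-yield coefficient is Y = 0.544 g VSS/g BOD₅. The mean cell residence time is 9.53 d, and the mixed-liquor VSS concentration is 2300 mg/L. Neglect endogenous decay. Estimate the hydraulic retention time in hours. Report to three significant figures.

V·X = Y·Q·ΔS·θ_c gives V = 0.544 × 36600 × (664 − 16.4) × 9.53 / 2300 = 53426 m³.
HRT = V/Q = 53426 m³ / 36600 m³·d⁻¹ = 1.460 d × 24 = 35.03 h.

τ ≈ 35.0 h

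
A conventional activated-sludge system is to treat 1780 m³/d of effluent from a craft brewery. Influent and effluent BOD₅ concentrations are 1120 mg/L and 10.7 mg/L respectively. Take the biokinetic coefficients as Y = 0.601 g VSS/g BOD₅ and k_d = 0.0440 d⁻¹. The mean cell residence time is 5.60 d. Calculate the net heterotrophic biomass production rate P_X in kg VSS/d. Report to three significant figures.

Observed yield with endogenous decay: Y_obs = Y / (1 + k_d·θ_c) = 0.601 / (1 + 0.0440 × 5.60) = 0.601 / 1.246 = 0.4822 g VSS/g BOD₅.
Mass of BOD₅ removed per day: Q(S₀ − S) = 1780 × 1109 g/m³ = 1975 kg/d.
Net biomass production P_X = Y_obs × Q·(S₀ − S) = 0.4822 × 1975 = 952.1 kg VSS/d.

P_X ≈ 952 kg VSS/d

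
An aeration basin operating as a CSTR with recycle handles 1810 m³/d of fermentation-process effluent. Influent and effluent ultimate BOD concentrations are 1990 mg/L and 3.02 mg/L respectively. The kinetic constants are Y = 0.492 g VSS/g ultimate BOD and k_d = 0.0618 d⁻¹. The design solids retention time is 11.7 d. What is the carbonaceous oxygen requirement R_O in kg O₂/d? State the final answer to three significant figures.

Correct the yield for decay: Y_obs = Y/(1 + k_d θ_c) = 0.492 / (1 + 0.0618 × 11.7) = 0.492 / 1.723 = 0.2855.
Mass of ultimate BOD removed per day: Q(S₀ − S) = 1810 × 1987 g/m³ = 3596 kg/d.
P_X = Y_obs·Q·(S₀ − S) = 0.2855 × 3596 = 1027 kg VSS/d.
R_O = Q·(S₀ − S) − 1.42·P_X = 3596 − 1.42 × 1027 = 2138 kg O₂/d.

R_O ≈ 2140 kg O₂/d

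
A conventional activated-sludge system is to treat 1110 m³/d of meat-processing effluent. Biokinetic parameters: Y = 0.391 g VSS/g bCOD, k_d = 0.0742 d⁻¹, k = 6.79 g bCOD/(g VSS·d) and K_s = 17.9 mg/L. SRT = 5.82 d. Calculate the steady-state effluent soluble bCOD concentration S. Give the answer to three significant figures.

S ≈ 1.83 mg/L

From the Monod/SRT balance for a CMAS, S = K_s·(1+k_d θ_c)/[θ_c·(Y k − k_d) − 1] = 17.9 × (1 + 0.0742 × 5.82) / [5.82 × (0.391 × 6.79 − 0.0742) − 1] = 25.63 / 14.02 = 1.828 mg/L.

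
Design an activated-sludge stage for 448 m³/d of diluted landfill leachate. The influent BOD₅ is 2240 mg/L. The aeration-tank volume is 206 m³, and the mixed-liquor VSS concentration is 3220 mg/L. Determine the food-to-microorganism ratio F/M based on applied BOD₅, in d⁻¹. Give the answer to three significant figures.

F/M ≈ 1.51 d⁻¹

Food-to-microorganism ratio F/M = Q S₀ / (V X) = 448 × 2240 / (206.0 × 3220) = 1.513 d⁻¹.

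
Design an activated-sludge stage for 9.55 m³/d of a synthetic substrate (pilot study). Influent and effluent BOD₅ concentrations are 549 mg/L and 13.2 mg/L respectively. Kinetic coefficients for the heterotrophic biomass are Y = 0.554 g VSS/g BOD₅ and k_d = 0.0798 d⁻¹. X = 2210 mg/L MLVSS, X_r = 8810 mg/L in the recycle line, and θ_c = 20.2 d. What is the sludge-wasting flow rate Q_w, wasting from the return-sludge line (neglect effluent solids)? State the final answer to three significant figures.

From the SRT design equation V = Y Q (S₀−S) θ_c / [X (1 + k_d θ_c)] = 0.554 × 9.55 × (549 − 13.2) × 20.2 / [2210 × (1 + 0.0798 × 20.2)] = 5.73×10^4 / 5772 = 9.920 m³.
θ_c = V·X/(Q_w·X_r) when wasting from the recycle, so Q_w = V·X/(θ_c·X_r) = 9.920 × 2210 / (20.2 × 8810) = 0.1232 m³/d.

Q_w ≈ 0.123 m³/d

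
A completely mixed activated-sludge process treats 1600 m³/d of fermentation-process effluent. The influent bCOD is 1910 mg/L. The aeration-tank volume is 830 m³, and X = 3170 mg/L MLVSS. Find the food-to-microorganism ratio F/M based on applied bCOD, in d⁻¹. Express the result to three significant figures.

F/M = Q·S₀ / (V·X) = 1600 × 1910 / (830.0 × 3170) = 1.161 g bCOD·(g VSS·d)⁻¹.

F/M ≈ 1.16 d⁻¹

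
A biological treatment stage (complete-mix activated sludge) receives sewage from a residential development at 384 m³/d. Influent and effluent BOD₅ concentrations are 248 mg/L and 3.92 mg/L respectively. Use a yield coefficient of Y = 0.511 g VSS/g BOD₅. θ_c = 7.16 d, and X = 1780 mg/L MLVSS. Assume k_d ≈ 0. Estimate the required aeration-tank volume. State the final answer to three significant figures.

V·X = Y·Q·ΔS·θ_c gives V = 0.511 × 384 × (248 − 3.92) × 7.16 / 1780 = 192.7 m³.

V ≈ 193 m³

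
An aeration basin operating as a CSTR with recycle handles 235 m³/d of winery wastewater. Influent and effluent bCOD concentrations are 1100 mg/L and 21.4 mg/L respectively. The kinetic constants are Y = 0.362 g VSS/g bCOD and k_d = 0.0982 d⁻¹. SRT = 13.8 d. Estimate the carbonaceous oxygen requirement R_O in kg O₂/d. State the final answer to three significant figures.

Y_obs = Y / (1 + k_d θ_c) = 0.362 / (1 + 0.0982 × 13.8) = 0.362 / 2.355 = 0.1537.
ΔS = 1100 − 21.4 = 1079 mg/L, so the substrate removal rate is 235 × 1079/1000 = 253.5 kg bCOD/d.
Biomass synthesised: P_X = Y_obs × 253.5 = 38.96 kg VSS/d.
R_O = Q·(S₀ − S) − 1.42·P_X = 253.5 − 1.42 × 38.96 = 198.1 kg O₂/d.

R_O ≈ 198 kg O₂/d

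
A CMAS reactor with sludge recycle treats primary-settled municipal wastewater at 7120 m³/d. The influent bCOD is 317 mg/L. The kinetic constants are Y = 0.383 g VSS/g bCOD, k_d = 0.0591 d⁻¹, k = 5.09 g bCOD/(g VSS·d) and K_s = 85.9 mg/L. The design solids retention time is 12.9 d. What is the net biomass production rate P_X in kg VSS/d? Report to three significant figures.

P_X ≈ 480 kg VSS/d

For a completely mixed reactor with recycle the Lawrence–McCarty relation gives S = K_s·(1 + k_d·θ_c) / [θ_c·(Y·k − k_d) − 1] = 85.9 × (1 + 0.0591 × 12.9) / [12.9 × (0.383 × 5.09 − 0.0591) − 1] = 151.4 / 23.39 = 6.474 mg/L.
The observed yield is Y_obs = Y/(1 + k_d·θ_c) = 0.383 / (1 + 0.0591 × 12.9) = 0.383 / 1.762 = 0.2173 g VSS per g bCOD removed.
Substrate removed = Q·(S₀ − S) = 7120 m³/d × (317 − 6.47) g/m³ = 2.21×10^6 g/d = 2211 kg/d.
So the net sludge growth is P_X = 0.2173 × 2211 = 480.5 kg VSS/d.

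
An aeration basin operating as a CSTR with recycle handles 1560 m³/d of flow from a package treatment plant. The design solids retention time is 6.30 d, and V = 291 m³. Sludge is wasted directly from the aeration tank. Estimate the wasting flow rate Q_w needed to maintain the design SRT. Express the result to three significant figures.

For wasting at MLVSS concentration, Q_w = V/θ_c = 291.0/6.30 = 46.19 m³/d.

Q_w ≈ 46.2 m³/d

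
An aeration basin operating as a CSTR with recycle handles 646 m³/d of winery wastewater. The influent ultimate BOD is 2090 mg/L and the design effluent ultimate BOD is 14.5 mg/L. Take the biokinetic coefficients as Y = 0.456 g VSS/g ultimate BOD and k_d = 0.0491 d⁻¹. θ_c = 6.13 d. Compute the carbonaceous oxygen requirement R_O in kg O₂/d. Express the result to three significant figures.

R_O ≈ 673 kg O₂/d

Y_obs = Y / (1 + k_d θ_c) = 0.456 / (1 + 0.0491 × 6.13) = 0.456 / 1.301 = 0.3505.
Substrate removed = Q·(S₀ − S) = 646 m³/d × (2090 − 14.5) g/m³ = 1.34×10^6 g/d = 1341 kg/d.
Net sludge production P_X = 0.3505 × 1341 = 469.9 kg VSS/d.
R_O = Q·ΔS − 1.42 P_X = 1341 − 667.3 = 673.4 kg O₂/d.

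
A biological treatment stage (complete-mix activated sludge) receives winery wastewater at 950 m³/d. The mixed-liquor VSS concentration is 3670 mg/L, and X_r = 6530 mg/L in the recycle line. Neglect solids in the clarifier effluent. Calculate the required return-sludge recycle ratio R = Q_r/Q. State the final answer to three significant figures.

Solids balance on the clarifier gives (1+R)X = R·X_r, so R = X/(X_r − X) = 3670 / (6530 − 3670) = 1.283.

R ≈ 1.28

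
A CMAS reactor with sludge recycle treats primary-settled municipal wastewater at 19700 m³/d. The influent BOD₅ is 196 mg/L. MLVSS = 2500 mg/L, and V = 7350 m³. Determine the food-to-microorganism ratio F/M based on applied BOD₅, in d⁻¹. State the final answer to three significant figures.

F/M ≈ 0.210 d⁻¹

F/M = Q·S₀ / (V·X) = 19700 × 196 / (7350 × 2500) = 0.2101 g BOD₅·(g VSS·d)⁻¹.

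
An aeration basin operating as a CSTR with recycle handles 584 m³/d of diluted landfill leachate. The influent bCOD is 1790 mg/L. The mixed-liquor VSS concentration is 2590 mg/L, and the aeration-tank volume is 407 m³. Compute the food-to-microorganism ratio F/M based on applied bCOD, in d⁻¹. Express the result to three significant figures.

F/M = Q·S₀ / (V·X) = 584 × 1790 / (407.0 × 2590) = 0.9917 g bCOD·(g VSS·d)⁻¹.

F/M ≈ 0.992 d⁻¹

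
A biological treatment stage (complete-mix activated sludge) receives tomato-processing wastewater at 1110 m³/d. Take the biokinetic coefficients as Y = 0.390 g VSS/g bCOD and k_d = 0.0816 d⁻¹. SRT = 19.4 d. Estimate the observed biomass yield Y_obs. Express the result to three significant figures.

Y_obs ≈ 0.151 g VSS/g bCOD

Correct the yield for decay: Y_obs = Y/(1 + k_d θ_c) = 0.390 / (1 + 0.0816 × 19.4) = 0.390 / 2.583 = 0.1510.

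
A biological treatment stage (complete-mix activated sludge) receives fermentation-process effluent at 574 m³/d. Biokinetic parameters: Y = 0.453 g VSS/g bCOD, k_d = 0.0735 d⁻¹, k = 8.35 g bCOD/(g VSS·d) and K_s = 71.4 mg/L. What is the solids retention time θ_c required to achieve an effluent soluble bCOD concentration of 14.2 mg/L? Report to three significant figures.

From 1/θ_c = Y·k·S/(K_s + S) − k_d: Y·k·S/(K_s+S) = 0.453 × 8.35 × 14.2 / (71.4 + 14.2) = 0.6275 d⁻¹.
Then 1/θ_c = μ − k_d = 0.6275 − 0.0735 = 0.5540 d⁻¹, giving θ_c = 1.805 d.

θ_c ≈ 1.81 d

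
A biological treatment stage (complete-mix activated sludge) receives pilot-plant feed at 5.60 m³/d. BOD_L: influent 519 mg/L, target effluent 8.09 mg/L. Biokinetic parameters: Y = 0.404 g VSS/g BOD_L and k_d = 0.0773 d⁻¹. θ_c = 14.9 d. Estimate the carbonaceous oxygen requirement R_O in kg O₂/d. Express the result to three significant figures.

The observed yield is Y_obs = Y/(1 + k_d·θ_c) = 0.404 / (1 + 0.0773 × 14.9) = 0.404 / 2.152 = 0.1878 g VSS per g BOD_L removed.
Substrate removed = Q·(S₀ − S) = 5.60 m³/d × (519 − 8.09) g/m³ = 2.86×10^3 g/d = 2.861 kg/d.
Biomass synthesised: P_X = Y_obs × 2.861 = 0.5372 kg VSS/d.
R_O = Q·ΔS − 1.42 P_X = 2.861 − 0.7628 = 2.098 kg O₂/d.

R_O ≈ 2.10 kg O₂/d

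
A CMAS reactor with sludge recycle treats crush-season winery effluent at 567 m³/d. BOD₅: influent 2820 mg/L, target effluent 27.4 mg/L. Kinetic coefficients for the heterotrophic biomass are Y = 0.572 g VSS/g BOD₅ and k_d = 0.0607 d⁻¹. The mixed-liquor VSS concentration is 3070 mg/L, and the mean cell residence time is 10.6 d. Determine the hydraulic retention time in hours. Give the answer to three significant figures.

From the SRT design equation V = Y Q (S₀−S) θ_c / [X (1 + k_d θ_c)] = 0.572 × 567 × (2820 − 27.4) × 10.6 / [3070 × (1 + 0.0607 × 10.6)] = 9.6×10^6 / 5045 = 1903 m³.
HRT = V/Q = 1903 m³ / 567 m³·d⁻¹ = 3.356 d × 24 = 80.54 h.

τ ≈ 80.5 h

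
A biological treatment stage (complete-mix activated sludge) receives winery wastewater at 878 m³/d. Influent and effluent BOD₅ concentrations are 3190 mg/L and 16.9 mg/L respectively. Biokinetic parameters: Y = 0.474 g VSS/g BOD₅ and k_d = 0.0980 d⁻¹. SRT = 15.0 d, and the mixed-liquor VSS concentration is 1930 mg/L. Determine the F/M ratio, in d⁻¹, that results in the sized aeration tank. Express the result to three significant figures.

Rearranging the biomass balance for a CMAS with decay, V = Y·Q·ΔS·θ_c / [X·(1+k_d θ_c)] = 0.474 × 878 × (3190 − 16.9) × 15.0 / [1930 × (1 + 0.0980 × 15.0)] = 1.98×10^7 / 4767 = 4155 m³.
F/M = applied load / biomass = Q·S₀/(V·X) = 878 × 3190 / (4155 × 1930) = 0.3492 d⁻¹.

F/M ≈ 0.349 d⁻¹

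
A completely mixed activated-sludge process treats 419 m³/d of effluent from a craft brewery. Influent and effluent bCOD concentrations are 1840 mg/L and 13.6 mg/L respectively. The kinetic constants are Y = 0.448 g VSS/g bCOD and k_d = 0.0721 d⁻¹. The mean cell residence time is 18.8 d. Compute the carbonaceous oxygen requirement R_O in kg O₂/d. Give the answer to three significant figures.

Correct the yield for decay: Y_obs = Y/(1 + k_d θ_c) = 0.448 / (1 + 0.0721 × 18.8) = 0.448 / 2.355 = 0.1902.
ΔS = 1840 − 13.6 = 1826 mg/L, so the substrate removal rate is 419 × 1826/1000 = 765.3 kg bCOD/d.
Net sludge production P_X = 0.1902 × 765.3 = 145.5 kg VSS/d.
R_O = Q·(S₀ − S) − 1.42·P_X = 765.3 − 1.42 × 145.5 = 558.6 kg O₂/d.

R_O ≈ 559 kg O₂/d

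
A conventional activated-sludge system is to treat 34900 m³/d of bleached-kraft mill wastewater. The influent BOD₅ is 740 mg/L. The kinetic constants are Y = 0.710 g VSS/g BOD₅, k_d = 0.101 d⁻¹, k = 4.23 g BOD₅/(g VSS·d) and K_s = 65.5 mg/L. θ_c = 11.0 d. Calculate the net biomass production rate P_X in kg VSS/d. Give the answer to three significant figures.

From the Monod/SRT balance for a CMAS, S = K_s·(1+k_d θ_c)/[θ_c·(Y k − k_d) − 1] = 65.5 × (1 + 0.101 × 11.0) / [11.0 × (0.710 × 4.23 − 0.101) − 1] = 138.3 / 30.93 = 4.471 mg/L.
The observed yield is Y_obs = Y/(1 + k_d·θ_c) = 0.710 / (1 + 0.101 × 11.0) = 0.710 / 2.111 = 0.3363 g VSS per g BOD₅ removed.
Q·(S₀ − S) = 34900 × (740 − 4.47) × 10⁻³ = 25670 kg/d removed.
So the net sludge growth is P_X = 0.3363 × 25670 = 8634 kg VSS/d.

P_X ≈ 8630 kg VSS/d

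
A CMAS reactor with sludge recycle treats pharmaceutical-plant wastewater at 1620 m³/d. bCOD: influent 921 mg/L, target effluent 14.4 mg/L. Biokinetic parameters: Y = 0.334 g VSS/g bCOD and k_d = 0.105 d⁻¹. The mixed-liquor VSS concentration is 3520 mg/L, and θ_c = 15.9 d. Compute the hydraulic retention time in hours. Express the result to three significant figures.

From the SRT design equation V = Y Q (S₀−S) θ_c / [X (1 + k_d θ_c)] = 0.334 × 1620 × (921 − 14.4) × 15.9 / [3520 × (1 + 0.105 × 15.9)] = 7.8×10^6 / 9397 = 830.0 m³.
HRT = V/Q = 830.0 m³ / 1620 m³·d⁻¹ = 0.5124 d × 24 = 12.30 h.

τ ≈ 12.3 h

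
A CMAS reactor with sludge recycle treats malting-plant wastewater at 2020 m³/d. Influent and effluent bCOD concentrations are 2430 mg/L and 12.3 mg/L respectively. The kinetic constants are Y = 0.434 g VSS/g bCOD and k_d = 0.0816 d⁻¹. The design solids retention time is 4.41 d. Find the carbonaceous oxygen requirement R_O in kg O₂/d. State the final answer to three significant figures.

R_O ≈ 2670 kg O₂/d

Y_obs = Y / (1 + k_d θ_c) = 0.434 / (1 + 0.0816 × 4.41) = 0.434 / 1.360 = 0.3192.
Mass of bCOD removed per day: Q(S₀ − S) = 2020 × 2418 g/m³ = 4884 kg/d.
Biomass synthesised: P_X = Y_obs × 4884 = 1559 kg VSS/d.
R_O = Q·ΔS − 1.42 P_X = 4884 − 2213 = 2670 kg O₂/d.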